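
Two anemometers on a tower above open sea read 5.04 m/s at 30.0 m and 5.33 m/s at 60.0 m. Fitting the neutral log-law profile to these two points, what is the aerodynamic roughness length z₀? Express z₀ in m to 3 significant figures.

Log law: V(z) ∝ ln(z/z₀). With r = V₁/V₂ = 5.04/5.33 = 0.94559,
r · ln(z₂/z₀) = ln(z₁/z₀) ⇒ ln z₀ = (ln z₁ − r·ln z₂)/(1 − r)
ln z₀ = (3.40120 − 0.94559×4.09434) / 0.05441 = -8.6452
z₀ = exp(-8.6452) = 0.0001760 m

z₀ ≈ 0.000176 m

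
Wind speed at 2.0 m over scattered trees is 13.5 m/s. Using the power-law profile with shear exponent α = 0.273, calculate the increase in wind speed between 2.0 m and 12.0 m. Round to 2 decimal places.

Power law: V₂ = V₁ · (z₂/z₁)^α = 13.5 × (6.0000)^0.273 = 22.0176 m/s
ΔV = 22.0176 − 13.5 = 8.5176 m/s

8.52 m/s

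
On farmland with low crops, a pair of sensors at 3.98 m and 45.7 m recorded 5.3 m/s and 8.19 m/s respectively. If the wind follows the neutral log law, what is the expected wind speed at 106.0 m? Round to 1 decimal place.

Log law: V ∝ ln(z/z₀). From the pair, with r = V₁/V₂ = 0.64713,
ln z₀ = (ln z₁ − r·ln z₂)/(1 − r) = (1.3813 − 0.64713×3.8221)/0.35287 = -3.0950 → z₀ = 0.04528 m
V₃ = V₁ · ln(z₃/z₀)/ln(z₁/z₀) = 5.3 × 7.7584/4.4762 = 9.1862 m/s

9.2 m/s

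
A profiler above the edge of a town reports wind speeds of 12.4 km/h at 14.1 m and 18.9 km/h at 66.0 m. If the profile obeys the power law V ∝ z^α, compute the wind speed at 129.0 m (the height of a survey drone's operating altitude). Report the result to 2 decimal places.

First find α: α = ln(V₂/V₁)/ln(z₂/z₁) = ln(18.9/12.4)/ln(66.0/14.1) = 0.42147/1.54348 = 0.2731
Extrapolate from 66.0 m to 129.0 m: V₃ = 18.9 × (129.0/66.0)^0.2731 = 18.9 × 1.2008 = 22.6953 km/h

22.70 km/h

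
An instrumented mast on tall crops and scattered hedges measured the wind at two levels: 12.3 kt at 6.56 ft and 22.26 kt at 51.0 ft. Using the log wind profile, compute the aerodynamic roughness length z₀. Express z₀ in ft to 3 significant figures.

Log law: V(z) ∝ ln(z/z₀). With r = V₁/V₂ = 12.3/22.26 = 0.55256,
r · ln(z₂/z₀) = ln(z₁/z₀) ⇒ ln z₀ = (ln z₁ − r·ln z₂)/(1 − r)
ln z₀ = (1.88099 − 0.55256×3.93183) / 0.44744 = -0.6517
z₀ = exp(-0.6517) = 0.5212 ft

z₀ ≈ 0.521 ft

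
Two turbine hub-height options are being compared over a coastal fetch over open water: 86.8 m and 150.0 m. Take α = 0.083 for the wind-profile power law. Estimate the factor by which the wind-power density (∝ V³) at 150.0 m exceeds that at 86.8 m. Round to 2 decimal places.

Speed ratio: V_B/V_A = (z_B/z_A)^α = (150.0/86.8)^0.083 = (1.7281)^0.083 = 1.04645
Power-density ratio: P_B/P_A = (V_B/V_A)³ = (1.04645)³ = 1.14592

1.15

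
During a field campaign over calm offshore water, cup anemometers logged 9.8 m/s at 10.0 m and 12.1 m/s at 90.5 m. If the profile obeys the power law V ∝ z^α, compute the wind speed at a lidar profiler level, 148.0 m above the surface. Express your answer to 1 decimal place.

First find α: α = ln(V₂/V₁)/ln(z₂/z₁) = ln(12.1/9.8)/ln(90.5/10.0) = 0.21082/2.20276 = 0.0957
Extrapolate from 90.5 m to 148.0 m: V₃ = 12.1 × (148.0/90.5)^0.0957 = 12.1 × 1.0482 = 12.6832 m/s

12.7 m/s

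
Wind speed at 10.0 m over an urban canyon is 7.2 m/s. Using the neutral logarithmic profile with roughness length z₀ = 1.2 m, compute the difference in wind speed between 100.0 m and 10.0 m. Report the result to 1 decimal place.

Log law: V₂ = V₁ · ln(z₂/z₀)/ln(z₁/z₀) = 7.2 × 4.4228/2.1203 = 15.0191 m/s
ΔV = 15.0191 − 7.2 = 7.8191 m/s

7.8 m/s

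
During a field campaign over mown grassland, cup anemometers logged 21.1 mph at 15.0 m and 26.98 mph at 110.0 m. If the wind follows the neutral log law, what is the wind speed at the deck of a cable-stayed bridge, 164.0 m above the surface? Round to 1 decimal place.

Log law: V ∝ ln(z/z₀). From the pair, with r = V₁/V₂ = 0.78206,
ln z₀ = (ln z₁ − r·ln z₂)/(1 − r) = (2.7081 − 0.78206×4.7005)/0.21794 = -4.4417 → z₀ = 0.01178 m
V₃ = V₁ · ln(z₃/z₀)/ln(z₁/z₀) = 21.1 × 9.5415/7.1497 = 28.1587 mph

28.2 mph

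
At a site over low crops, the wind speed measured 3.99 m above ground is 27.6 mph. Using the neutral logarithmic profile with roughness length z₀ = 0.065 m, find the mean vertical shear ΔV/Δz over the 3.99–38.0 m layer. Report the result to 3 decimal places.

Log law: V₂ = V₁ · ln(z₂/z₀)/ln(z₁/z₀) = 27.6 × 6.3710/4.1172 = 42.7087 mph
ΔV/Δz = (42.7087 − 27.6)/(38.0 − 3.99) = 15.1087/34.0100 = 0.44424 mph/m

0.444 mph/m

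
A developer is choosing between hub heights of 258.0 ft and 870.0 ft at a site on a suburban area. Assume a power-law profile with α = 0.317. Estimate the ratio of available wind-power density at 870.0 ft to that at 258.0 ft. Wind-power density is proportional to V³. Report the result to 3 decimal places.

3.177

Speed ratio: V_B/V_A = (z_B/z_A)^α = (870.0/258.0)^0.317 = (3.3721)^0.317 = 1.47009
Power-density ratio: P_B/P_A = (V_B/V_A)³ = (1.47009)³ = 3.17711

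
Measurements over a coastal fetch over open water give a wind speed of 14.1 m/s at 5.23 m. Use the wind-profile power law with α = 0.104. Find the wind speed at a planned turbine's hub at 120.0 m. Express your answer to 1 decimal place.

19.5 m/s

Power-law profile: V₂ = V₁ · (z₂/z₁)^α
V₂ = 14.1 × (120.0/5.23)^0.104 = 14.1 × (22.9446)^0.104
    = 14.1 × 1.3852 = 19.5312 m/s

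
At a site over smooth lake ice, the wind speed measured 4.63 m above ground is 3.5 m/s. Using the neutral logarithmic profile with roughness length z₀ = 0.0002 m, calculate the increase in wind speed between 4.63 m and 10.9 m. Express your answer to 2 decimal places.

0.30 m/s

Log law: V₂ = V₁ · ln(z₂/z₀)/ln(z₁/z₀) = 3.5 × 10.9060/10.0498 = 3.7982 m/s
ΔV = 3.7982 − 3.5 = 0.2982 m/s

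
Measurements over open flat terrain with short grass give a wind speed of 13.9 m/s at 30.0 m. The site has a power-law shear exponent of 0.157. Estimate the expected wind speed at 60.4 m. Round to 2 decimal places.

Power-law profile: V₂ = V₁ · (z₂/z₁)^α
V₂ = 13.9 × (60.4/30.0)^0.157 = 13.9 × (2.0133)^0.157
    = 13.9 × 1.1161 = 15.5142 m/s

15.51 m/s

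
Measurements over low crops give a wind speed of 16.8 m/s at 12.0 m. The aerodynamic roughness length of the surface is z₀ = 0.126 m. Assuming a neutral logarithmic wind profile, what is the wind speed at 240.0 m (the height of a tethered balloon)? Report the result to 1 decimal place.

Log law: V(z) ∝ ln(z/z₀), so V₂/V₁ = ln(z₂/z₀) / ln(z₁/z₀).
ln(240.0/0.126) = 7.5521, ln(12.0/0.126) = 4.5564
V₂ = 16.8 × 7.5521/4.5564 = 16.8 × 1.6575 = 27.8457 m/s

27.8 m/s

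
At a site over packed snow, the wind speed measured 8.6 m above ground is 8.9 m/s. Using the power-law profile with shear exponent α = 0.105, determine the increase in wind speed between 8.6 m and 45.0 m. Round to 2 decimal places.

1.69 m/s

Power law: V₂ = V₁ · (z₂/z₁)^α = 8.9 × (5.2326)^0.105 = 10.5890 m/s
ΔV = 10.5890 − 8.9 = 1.6890 m/s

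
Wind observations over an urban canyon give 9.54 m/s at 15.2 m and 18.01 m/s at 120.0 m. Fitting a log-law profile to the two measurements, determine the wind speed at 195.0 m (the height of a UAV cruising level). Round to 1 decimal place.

Log law: V ∝ ln(z/z₀). From the pair, with r = V₁/V₂ = 0.52971,
ln z₀ = (ln z₁ − r·ln z₂)/(1 − r) = (2.7213 − 0.52971×4.7875)/0.47029 = 0.3941 → z₀ = 1.483 m
V₃ = V₁ · ln(z₃/z₀)/ln(z₁/z₀) = 9.54 × 4.8789/2.3272 = 20.0003 m/s

20.0 m/s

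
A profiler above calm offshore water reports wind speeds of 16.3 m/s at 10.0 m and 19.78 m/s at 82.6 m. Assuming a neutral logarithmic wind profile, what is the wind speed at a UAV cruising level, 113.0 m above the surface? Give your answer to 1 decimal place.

Log law: V ∝ ln(z/z₀). From the pair, with r = V₁/V₂ = 0.82406,
ln z₀ = (ln z₁ − r·ln z₂)/(1 − r) = (2.3026 − 0.82406×4.4140)/0.17594 = -7.5871 → z₀ = 0.0005069 m
V₃ = V₁ · ln(z₃/z₀)/ln(z₁/z₀) = 16.3 × 12.3145/9.8897 = 20.2965 m/s

20.3 m/s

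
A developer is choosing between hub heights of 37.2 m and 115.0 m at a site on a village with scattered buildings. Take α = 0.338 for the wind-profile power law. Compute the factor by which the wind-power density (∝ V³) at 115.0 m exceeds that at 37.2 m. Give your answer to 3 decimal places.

Speed ratio: V_B/V_A = (z_B/z_A)^α = (115.0/37.2)^0.338 = (3.0914)^0.338 = 1.46444
Power-density ratio: P_B/P_A = (V_B/V_A)³ = (1.46444)³ = 3.14063

3.141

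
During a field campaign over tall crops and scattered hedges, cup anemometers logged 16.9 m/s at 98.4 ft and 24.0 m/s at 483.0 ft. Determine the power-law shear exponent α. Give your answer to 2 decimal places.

α ≈ 0.22

Power law: V₂/V₁ = (z₂/z₁)^α ⇒ α = ln(V₂/V₁) / ln(z₂/z₁)
α = ln(24.0/16.9) / ln(483.0/98.4) = ln(1.4201) / ln(4.9085)
  = 0.35074 / 1.59098 = 0.22046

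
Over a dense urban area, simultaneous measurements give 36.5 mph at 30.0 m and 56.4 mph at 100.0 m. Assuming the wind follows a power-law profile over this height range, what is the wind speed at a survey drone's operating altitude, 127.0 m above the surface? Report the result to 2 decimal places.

First find α: α = ln(V₂/V₁)/ln(z₂/z₁) = ln(56.4/36.5)/ln(100.0/30.0) = 0.43516/1.20397 = 0.3614
Extrapolate from 100.0 m to 127.0 m: V₃ = 56.4 × (127.0/100.0)^0.3614 = 56.4 × 1.0902 = 61.4890 mph

61.49 mph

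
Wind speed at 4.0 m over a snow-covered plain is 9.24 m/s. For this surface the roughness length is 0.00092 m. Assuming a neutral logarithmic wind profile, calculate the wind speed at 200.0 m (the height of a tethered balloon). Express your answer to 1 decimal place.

Log law: V(z) ∝ ln(z/z₀), so V₂/V₁ = ln(z₂/z₀) / ln(z₁/z₀).
ln(200.0/0.00092) = 12.2895, ln(4.0/0.00092) = 8.3774
V₂ = 9.24 × 12.2895/8.3774 = 9.24 × 1.4670 = 13.5548 m/s

13.6 m/s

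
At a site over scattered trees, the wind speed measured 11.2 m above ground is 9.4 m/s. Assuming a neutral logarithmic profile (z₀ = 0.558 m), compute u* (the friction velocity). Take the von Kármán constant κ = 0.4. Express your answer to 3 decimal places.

Log law: V(z) = (u*/κ) · ln(z/z₀) ⇒ u* = κ · V / ln(z/z₀)
u* = 0.4 × 9.4 / ln(11.2/0.558) = 0.4 × 9.4 / 2.9993
   = 3.7600 / 2.9993 = 1.2536 m/s

u* ≈ 1.254 m/s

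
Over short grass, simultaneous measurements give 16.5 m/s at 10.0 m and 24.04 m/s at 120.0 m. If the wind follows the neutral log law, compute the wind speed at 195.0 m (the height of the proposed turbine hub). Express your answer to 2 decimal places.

Log law: V ∝ ln(z/z₀). From the pair, with r = V₁/V₂ = 0.68636,
ln z₀ = (ln z₁ − r·ln z₂)/(1 − r) = (2.3026 − 0.68636×4.7875)/0.31364 = -3.1352 → z₀ = 0.04349 m
V₃ = V₁ · ln(z₃/z₀)/ln(z₁/z₀) = 16.5 × 8.4082/5.4378 = 25.5132 m/s

25.51 m/s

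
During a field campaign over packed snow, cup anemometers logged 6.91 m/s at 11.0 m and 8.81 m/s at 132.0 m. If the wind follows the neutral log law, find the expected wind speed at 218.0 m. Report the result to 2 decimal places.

9.19 m/s

Log law: V ∝ ln(z/z₀). From the pair, with r = V₁/V₂ = 0.78434,
ln z₀ = (ln z₁ − r·ln z₂)/(1 − r) = (2.3979 − 0.78434×4.8828)/0.21566 = -6.6393 → z₀ = 0.001308 m
V₃ = V₁ · ln(z₃/z₀)/ln(z₁/z₀) = 6.91 × 12.0238/9.0372 = 9.1936 m/s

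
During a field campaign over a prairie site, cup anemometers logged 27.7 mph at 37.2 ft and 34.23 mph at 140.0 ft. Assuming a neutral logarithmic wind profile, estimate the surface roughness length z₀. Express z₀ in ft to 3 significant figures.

Log law: V(z) ∝ ln(z/z₀). With r = V₁/V₂ = 27.7/34.23 = 0.80923,
r · ln(z₂/z₀) = ln(z₁/z₀) ⇒ ln z₀ = (ln z₁ − r·ln z₂)/(1 − r)
ln z₀ = (3.61631 − 0.80923×4.94164) / 0.19077 = -2.0057
z₀ = exp(-2.0057) = 0.1346 ft

z₀ ≈ 0.135 ft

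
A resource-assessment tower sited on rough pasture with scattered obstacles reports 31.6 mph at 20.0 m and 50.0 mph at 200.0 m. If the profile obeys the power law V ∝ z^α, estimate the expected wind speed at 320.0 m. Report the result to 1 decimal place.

First find α: α = ln(V₂/V₁)/ln(z₂/z₁) = ln(50.0/31.6)/ln(200.0/20.0) = 0.45887/2.30259 = 0.1993
Extrapolate from 200.0 m to 320.0 m: V₃ = 50.0 × (320.0/200.0)^0.1993 = 50.0 × 1.0982 = 54.9095 mph

54.9 mph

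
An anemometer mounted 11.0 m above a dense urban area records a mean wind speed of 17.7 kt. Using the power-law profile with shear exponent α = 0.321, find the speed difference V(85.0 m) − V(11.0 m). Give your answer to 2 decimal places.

16.42 kt

Power law: V₂ = V₁ · (z₂/z₁)^α = 17.7 × (7.7273)^0.321 = 34.1216 kt
ΔV = 34.1216 − 17.7 = 16.4216 kt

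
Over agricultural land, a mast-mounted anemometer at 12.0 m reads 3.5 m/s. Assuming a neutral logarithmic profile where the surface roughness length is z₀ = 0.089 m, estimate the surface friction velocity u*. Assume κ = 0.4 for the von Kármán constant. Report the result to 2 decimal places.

Log law: V(z) = (u*/κ) · ln(z/z₀) ⇒ u* = κ · V / ln(z/z₀)
u* = 0.4 × 3.5 / ln(12.0/0.089) = 0.4 × 3.5 / 4.9040
   = 1.4000 / 4.9040 = 0.2855 m/s

u* ≈ 0.29 m/s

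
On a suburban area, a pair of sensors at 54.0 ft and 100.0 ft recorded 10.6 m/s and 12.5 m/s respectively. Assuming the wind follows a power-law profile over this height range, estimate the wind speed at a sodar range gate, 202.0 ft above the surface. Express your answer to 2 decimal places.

First find α: α = ln(V₂/V₁)/ln(z₂/z₁) = ln(12.5/10.6)/ln(100.0/54.0) = 0.16487/0.61619 = 0.2676
Extrapolate from 100.0 ft to 202.0 ft: V₃ = 12.5 × (202.0/100.0)^0.2676 = 12.5 × 1.2070 = 15.0874 m/s

15.09 m/s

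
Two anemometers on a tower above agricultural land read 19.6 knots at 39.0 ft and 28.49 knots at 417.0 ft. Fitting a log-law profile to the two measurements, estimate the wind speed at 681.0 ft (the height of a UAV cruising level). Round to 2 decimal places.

30.33 knots

Log law: V ∝ ln(z/z₀). From the pair, with r = V₁/V₂ = 0.68796,
ln z₀ = (ln z₁ − r·ln z₂)/(1 − r) = (3.6636 − 0.68796×6.0331)/0.31204 = -1.5606 → z₀ = 0.2100 ft
V₃ = V₁ · ln(z₃/z₀)/ln(z₁/z₀) = 19.6 × 8.0841/5.2241 = 30.3302 knots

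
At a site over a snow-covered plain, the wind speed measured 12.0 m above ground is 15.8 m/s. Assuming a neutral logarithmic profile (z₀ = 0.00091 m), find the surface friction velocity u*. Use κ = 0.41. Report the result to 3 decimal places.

Log law: V(z) = (u*/κ) · ln(z/z₀) ⇒ u* = κ · V / ln(z/z₀)
u* = 0.41 × 15.8 / ln(12.0/0.00091) = 0.41 × 15.8 / 9.4870
   = 6.4780 / 9.4870 = 0.6828 m/s

u* ≈ 0.683 m/s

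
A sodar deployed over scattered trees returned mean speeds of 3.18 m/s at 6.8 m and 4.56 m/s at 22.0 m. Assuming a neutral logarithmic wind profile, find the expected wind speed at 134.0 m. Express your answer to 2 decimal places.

6.68 m/s

Log law: V ∝ ln(z/z₀). From the pair, with r = V₁/V₂ = 0.69737,
ln z₀ = (ln z₁ − r·ln z₂)/(1 − r) = (1.9169 − 0.69737×3.0910)/0.30263 = -0.7887 → z₀ = 0.4545 m
V₃ = V₁ · ln(z₃/z₀)/ln(z₁/z₀) = 3.18 × 5.6865/2.7056 = 6.6836 m/s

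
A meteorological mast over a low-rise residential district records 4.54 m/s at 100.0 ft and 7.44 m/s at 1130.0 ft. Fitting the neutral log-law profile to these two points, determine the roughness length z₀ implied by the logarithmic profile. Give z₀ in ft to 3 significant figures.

z₀ ≈ 2.25 ft

Log law: V(z) ∝ ln(z/z₀). With r = V₁/V₂ = 4.54/7.44 = 0.61022,
r · ln(z₂/z₀) = ln(z₁/z₀) ⇒ ln z₀ = (ln z₁ − r·ln z₂)/(1 − r)
ln z₀ = (4.60517 − 0.61022×7.02997) / 0.38978 = 0.8091
z₀ = exp(0.8091) = 2.246 ft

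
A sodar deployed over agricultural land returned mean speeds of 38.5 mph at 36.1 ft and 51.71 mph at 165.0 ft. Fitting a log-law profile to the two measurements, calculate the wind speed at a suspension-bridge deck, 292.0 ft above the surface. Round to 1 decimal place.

56.7 mph

Log law: V ∝ ln(z/z₀). From the pair, with r = V₁/V₂ = 0.74454,
ln z₀ = (ln z₁ − r·ln z₂)/(1 − r) = (3.5863 − 0.74454×5.1059)/0.25546 = -0.8427 → z₀ = 0.4306 ft
V₃ = V₁ · ln(z₃/z₀)/ln(z₁/z₀) = 38.5 × 6.5194/4.4290 = 56.6719 mph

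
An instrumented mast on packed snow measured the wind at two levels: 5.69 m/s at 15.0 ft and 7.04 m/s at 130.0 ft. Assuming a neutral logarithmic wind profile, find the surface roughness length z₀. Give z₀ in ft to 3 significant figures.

Log law: V(z) ∝ ln(z/z₀). With r = V₁/V₂ = 5.69/7.04 = 0.80824,
r · ln(z₂/z₀) = ln(z₁/z₀) ⇒ ln z₀ = (ln z₁ − r·ln z₂)/(1 − r)
ln z₀ = (2.70805 − 0.80824×4.86753) / 0.19176 = -6.3938
z₀ = exp(-6.3938) = 0.001672 ft

z₀ ≈ 0.00167 ft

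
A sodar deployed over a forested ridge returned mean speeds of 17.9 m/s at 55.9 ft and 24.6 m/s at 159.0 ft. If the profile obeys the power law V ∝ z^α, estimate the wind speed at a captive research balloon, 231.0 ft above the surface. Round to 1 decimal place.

First find α: α = ln(V₂/V₁)/ln(z₂/z₁) = ln(24.6/17.9)/ln(159.0/55.9) = 0.31795/1.04534 = 0.3042
Extrapolate from 159.0 ft to 231.0 ft: V₃ = 24.6 × (231.0/159.0)^0.3042 = 24.6 × 1.1203 = 27.5596 m/s

27.6 m/s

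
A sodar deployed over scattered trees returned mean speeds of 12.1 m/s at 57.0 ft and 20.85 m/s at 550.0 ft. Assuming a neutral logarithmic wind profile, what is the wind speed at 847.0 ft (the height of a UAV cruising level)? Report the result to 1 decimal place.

Log law: V ∝ ln(z/z₀). From the pair, with r = V₁/V₂ = 0.58034,
ln z₀ = (ln z₁ − r·ln z₂)/(1 − r) = (4.0431 − 0.58034×6.3099)/0.41966 = 0.9083 → z₀ = 2.480 ft
V₃ = V₁ · ln(z₃/z₀)/ln(z₁/z₀) = 12.1 × 5.8334/3.1348 = 22.5167 m/s

22.5 m/s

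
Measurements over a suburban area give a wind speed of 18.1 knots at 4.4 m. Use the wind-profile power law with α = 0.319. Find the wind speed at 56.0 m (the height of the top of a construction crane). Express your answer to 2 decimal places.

40.75 knots

Power-law profile: V₂ = V₁ · (z₂/z₁)^α
V₂ = 18.1 × (56.0/4.4)^0.319 = 18.1 × (12.7273)^0.319
    = 18.1 × 2.2512 = 40.7464 knots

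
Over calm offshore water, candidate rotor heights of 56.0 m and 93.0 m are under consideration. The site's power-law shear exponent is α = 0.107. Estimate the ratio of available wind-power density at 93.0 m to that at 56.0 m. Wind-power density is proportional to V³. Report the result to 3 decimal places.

Speed ratio: V_B/V_A = (z_B/z_A)^α = (93.0/56.0)^0.107 = (1.6607)^0.107 = 1.05578
Power-density ratio: P_B/P_A = (V_B/V_A)³ = (1.05578)³ = 1.17683

1.177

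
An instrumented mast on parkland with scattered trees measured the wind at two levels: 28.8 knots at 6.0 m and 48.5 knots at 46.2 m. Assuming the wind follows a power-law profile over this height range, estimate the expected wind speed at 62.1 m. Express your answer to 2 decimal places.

52.30 knots

First find α: α = ln(V₂/V₁)/ln(z₂/z₁) = ln(48.5/28.8)/ln(46.2/6.0) = 0.52119/2.04122 = 0.2553
Extrapolate from 46.2 m to 62.1 m: V₃ = 48.5 × (62.1/46.2)^0.2553 = 48.5 × 1.0784 = 52.3045 knots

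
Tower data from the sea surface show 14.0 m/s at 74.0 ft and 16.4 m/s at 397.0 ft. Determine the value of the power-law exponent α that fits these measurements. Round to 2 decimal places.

α ≈ 0.09

Power law: V₂/V₁ = (z₂/z₁)^α ⇒ α = ln(V₂/V₁) / ln(z₂/z₁)
α = ln(16.4/14.0) / ln(397.0/74.0) = ln(1.1714) / ln(5.3649)
  = 0.15822 / 1.67987 = 0.09419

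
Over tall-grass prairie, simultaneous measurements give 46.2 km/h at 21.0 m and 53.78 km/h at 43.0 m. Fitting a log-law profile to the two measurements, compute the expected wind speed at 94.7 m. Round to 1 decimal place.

62.1 km/h

Log law: V ∝ ln(z/z₀). From the pair, with r = V₁/V₂ = 0.85906,
ln z₀ = (ln z₁ − r·ln z₂)/(1 − r) = (3.0445 − 0.85906×3.7612)/0.14094 = -1.3236 → z₀ = 0.2662 m
V₃ = V₁ · ln(z₃/z₀)/ln(z₁/z₀) = 46.2 × 5.8743/4.3681 = 62.1304 km/h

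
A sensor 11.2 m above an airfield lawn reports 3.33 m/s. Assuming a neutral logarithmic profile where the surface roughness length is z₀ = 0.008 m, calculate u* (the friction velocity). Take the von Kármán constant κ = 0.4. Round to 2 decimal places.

Log law: V(z) = (u*/κ) · ln(z/z₀) ⇒ u* = κ · V / ln(z/z₀)
u* = 0.4 × 3.33 / ln(11.2/0.008) = 0.4 × 3.33 / 7.2442
   = 1.3320 / 7.2442 = 0.1839 m/s

u* ≈ 0.18 m/s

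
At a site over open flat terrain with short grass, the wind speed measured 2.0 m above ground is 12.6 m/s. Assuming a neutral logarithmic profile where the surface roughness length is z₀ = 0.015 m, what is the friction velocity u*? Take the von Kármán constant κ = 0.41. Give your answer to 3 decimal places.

u* ≈ 1.056 m/s

Log law: V(z) = (u*/κ) · ln(z/z₀) ⇒ u* = κ · V / ln(z/z₀)
u* = 0.41 × 12.6 / ln(2.0/0.015) = 0.41 × 12.6 / 4.8929
   = 5.1660 / 4.8929 = 1.0558 m/s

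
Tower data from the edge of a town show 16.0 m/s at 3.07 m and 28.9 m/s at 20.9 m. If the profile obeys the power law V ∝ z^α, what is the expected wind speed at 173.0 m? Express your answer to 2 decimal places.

First find α: α = ln(V₂/V₁)/ln(z₂/z₁) = ln(28.9/16.0)/ln(20.9/3.07) = 0.59125/1.91807 = 0.3083
Extrapolate from 20.9 m to 173.0 m: V₃ = 28.9 × (173.0/20.9)^0.3083 = 28.9 × 1.9184 = 55.4426 m/s

55.44 m/s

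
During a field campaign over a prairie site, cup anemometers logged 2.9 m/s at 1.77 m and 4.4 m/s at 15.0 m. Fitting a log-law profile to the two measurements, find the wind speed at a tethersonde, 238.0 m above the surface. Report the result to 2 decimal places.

6.34 m/s

Log law: V ∝ ln(z/z₀). From the pair, with r = V₁/V₂ = 0.65909,
ln z₀ = (ln z₁ − r·ln z₂)/(1 − r) = (0.5710 − 0.65909×2.7081)/0.34091 = -3.5607 → z₀ = 0.02842 m
V₃ = V₁ · ln(z₃/z₀)/ln(z₁/z₀) = 2.9 × 9.0330/4.1317 = 6.3402 m/s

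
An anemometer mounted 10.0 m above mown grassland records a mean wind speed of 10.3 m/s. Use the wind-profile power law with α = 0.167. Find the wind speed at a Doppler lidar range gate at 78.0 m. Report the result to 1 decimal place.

14.5 m/s

Power-law profile: V₂ = V₁ · (z₂/z₁)^α
V₂ = 10.3 × (78.0/10.0)^0.167 = 10.3 × (7.8000)^0.167
    = 10.3 × 1.4092 = 14.5150 m/s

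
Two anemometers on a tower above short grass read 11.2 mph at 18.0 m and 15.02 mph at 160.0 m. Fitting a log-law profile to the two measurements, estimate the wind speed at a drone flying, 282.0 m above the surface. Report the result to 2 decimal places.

16.01 mph

Log law: V ∝ ln(z/z₀). From the pair, with r = V₁/V₂ = 0.74567,
ln z₀ = (ln z₁ − r·ln z₂)/(1 − r) = (2.8904 − 0.74567×5.0752)/0.25433 = -3.5153 → z₀ = 0.02974 m
V₃ = V₁ · ln(z₃/z₀)/ln(z₁/z₀) = 11.2 × 9.1572/6.4057 = 16.0109 mph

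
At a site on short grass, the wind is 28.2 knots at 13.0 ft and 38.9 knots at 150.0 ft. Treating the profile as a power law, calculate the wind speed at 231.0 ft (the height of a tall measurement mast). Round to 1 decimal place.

41.2 knots

First find α: α = ln(V₂/V₁)/ln(z₂/z₁) = ln(38.9/28.2)/ln(150.0/13.0) = 0.32167/2.44569 = 0.1315
Extrapolate from 150.0 ft to 231.0 ft: V₃ = 38.9 × (231.0/150.0)^0.1315 = 38.9 × 1.0584 = 41.1731 knots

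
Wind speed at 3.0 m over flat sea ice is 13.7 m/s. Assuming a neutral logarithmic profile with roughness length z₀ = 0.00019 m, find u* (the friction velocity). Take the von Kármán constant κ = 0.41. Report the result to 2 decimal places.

u* ≈ 0.58 m/s

Log law: V(z) = (u*/κ) · ln(z/z₀) ⇒ u* = κ · V / ln(z/z₀)
u* = 0.41 × 13.7 / ln(3.0/0.00019) = 0.41 × 13.7 / 9.6671
   = 5.6170 / 9.6671 = 0.5810 m/s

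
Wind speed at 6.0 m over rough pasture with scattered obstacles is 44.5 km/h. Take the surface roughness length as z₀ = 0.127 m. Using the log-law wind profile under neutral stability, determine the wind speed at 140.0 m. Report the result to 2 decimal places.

Log law: V(z) ∝ ln(z/z₀), so V₂/V₁ = ln(z₂/z₀) / ln(z₁/z₀).
ln(140.0/0.127) = 7.0052, ln(6.0/0.127) = 3.8553
V₂ = 44.5 × 7.0052/3.8553 = 44.5 × 1.8170 = 80.8574 km/h

80.86 km/h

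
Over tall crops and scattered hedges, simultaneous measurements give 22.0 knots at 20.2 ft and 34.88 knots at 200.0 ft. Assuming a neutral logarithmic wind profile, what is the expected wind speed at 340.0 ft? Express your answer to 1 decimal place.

Log law: V ∝ ln(z/z₀). From the pair, with r = V₁/V₂ = 0.63073,
ln z₀ = (ln z₁ − r·ln z₂)/(1 − r) = (3.0057 − 0.63073×5.2983)/0.36927 = -0.9103 → z₀ = 0.4024 ft
V₃ = V₁ · ln(z₃/z₀)/ln(z₁/z₀) = 22.0 × 6.7393/3.9160 = 37.8611 knots

37.9 knots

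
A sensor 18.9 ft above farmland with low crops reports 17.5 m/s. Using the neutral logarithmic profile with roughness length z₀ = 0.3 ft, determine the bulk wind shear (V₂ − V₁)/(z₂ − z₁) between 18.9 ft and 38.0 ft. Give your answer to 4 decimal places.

Log law: V₂ = V₁ · ln(z₂/z₀)/ln(z₁/z₀) = 17.5 × 4.8416/4.1431 = 20.4500 m/s
ΔV/Δz = (20.4500 − 17.5)/(38.0 − 18.9) = 2.9500/19.1000 = 0.15445 m/s/ft

0.1545 m/s/ft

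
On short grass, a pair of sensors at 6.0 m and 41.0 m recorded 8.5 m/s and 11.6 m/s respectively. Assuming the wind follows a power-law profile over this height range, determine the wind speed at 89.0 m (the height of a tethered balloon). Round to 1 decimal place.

13.1 m/s

First find α: α = ln(V₂/V₁)/ln(z₂/z₁) = ln(11.6/8.5)/ln(41.0/6.0) = 0.31094/1.92181 = 0.1618
Extrapolate from 41.0 m to 89.0 m: V₃ = 11.6 × (89.0/41.0)^0.1618 = 11.6 × 1.1336 = 13.1498 m/s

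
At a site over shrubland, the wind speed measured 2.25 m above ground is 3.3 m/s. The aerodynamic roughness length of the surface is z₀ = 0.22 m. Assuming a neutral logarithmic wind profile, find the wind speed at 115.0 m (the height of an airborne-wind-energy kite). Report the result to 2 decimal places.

Log law: V(z) ∝ ln(z/z₀), so V₂/V₁ = ln(z₂/z₀) / ln(z₁/z₀).
ln(115.0/0.22) = 6.2591, ln(2.25/0.22) = 2.3251
V₂ = 3.3 × 6.2591/2.3251 = 3.3 × 2.6920 = 8.8836 m/s

8.88 m/s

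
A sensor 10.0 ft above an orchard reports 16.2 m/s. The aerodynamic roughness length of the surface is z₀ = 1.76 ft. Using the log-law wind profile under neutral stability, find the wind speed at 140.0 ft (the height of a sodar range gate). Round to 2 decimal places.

40.81 m/s

Log law: V(z) ∝ ln(z/z₀), so V₂/V₁ = ln(z₂/z₀) / ln(z₁/z₀).
ln(140.0/1.76) = 4.3763, ln(10.0/1.76) = 1.7373
V₂ = 16.2 × 4.3763/1.7373 = 16.2 × 2.5191 = 40.8091 m/s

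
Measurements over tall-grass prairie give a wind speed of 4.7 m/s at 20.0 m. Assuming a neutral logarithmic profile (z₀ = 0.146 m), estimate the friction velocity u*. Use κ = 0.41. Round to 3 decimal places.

Log law: V(z) = (u*/κ) · ln(z/z₀) ⇒ u* = κ · V / ln(z/z₀)
u* = 0.41 × 4.7 / ln(20.0/0.146) = 0.41 × 4.7 / 4.9199
   = 1.9270 / 4.9199 = 0.3917 m/s

u* ≈ 0.392 m/s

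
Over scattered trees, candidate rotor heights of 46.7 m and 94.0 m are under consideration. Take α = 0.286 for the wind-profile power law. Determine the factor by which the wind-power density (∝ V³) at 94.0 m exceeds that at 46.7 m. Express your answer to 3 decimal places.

1.823

Speed ratio: V_B/V_A = (z_B/z_A)^α = (94.0/46.7)^0.286 = (2.0128)^0.286 = 1.22149
Power-density ratio: P_B/P_A = (V_B/V_A)³ = (1.22149)³ = 1.82251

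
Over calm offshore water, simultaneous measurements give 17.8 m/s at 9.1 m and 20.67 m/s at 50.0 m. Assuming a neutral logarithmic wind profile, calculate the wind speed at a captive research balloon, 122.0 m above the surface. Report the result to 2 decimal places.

Log law: V ∝ ln(z/z₀). From the pair, with r = V₁/V₂ = 0.86115,
ln z₀ = (ln z₁ − r·ln z₂)/(1 − r) = (2.2083 − 0.86115×3.9120)/0.13885 = -8.3585 → z₀ = 0.0002344 m
V₃ = V₁ · ln(z₃/z₀)/ln(z₁/z₀) = 17.8 × 13.1625/10.5668 = 22.1726 m/s

22.17 m/s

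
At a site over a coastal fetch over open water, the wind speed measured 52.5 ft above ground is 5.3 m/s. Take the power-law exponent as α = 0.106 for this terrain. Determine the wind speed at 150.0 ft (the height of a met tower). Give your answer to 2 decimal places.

Power-law profile: V₂ = V₁ · (z₂/z₁)^α
V₂ = 5.3 × (150.0/52.5)^0.106 = 5.3 × (2.8571)^0.106
    = 5.3 × 1.1177 = 5.9239 m/s

5.92 m/s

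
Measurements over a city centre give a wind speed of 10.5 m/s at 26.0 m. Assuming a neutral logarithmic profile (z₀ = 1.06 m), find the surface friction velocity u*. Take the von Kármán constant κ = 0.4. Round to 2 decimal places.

Log law: V(z) = (u*/κ) · ln(z/z₀) ⇒ u* = κ · V / ln(z/z₀)
u* = 0.4 × 10.5 / ln(26.0/1.06) = 0.4 × 10.5 / 3.1998
   = 4.2000 / 3.1998 = 1.3126 m/s

u* ≈ 1.31 m/s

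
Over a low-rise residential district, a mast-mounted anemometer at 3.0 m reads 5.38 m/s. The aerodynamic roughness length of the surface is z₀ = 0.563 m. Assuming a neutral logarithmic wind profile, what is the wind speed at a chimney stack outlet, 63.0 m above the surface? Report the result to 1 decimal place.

Log law: V(z) ∝ ln(z/z₀), so V₂/V₁ = ln(z₂/z₀) / ln(z₁/z₀).
ln(63.0/0.563) = 4.7176, ln(3.0/0.563) = 1.6731
V₂ = 5.38 × 4.7176/1.6731 = 5.38 × 2.8197 = 15.1700 m/s

15.2 m/s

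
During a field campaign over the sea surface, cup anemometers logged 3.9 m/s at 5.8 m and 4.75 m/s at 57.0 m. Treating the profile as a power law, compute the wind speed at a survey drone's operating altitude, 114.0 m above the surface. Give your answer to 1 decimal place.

5.0 m/s

First find α: α = ln(V₂/V₁)/ln(z₂/z₁) = ln(4.75/3.9)/ln(57.0/5.8) = 0.19717/2.28519 = 0.0863
Extrapolate from 57.0 m to 114.0 m: V₃ = 4.75 × (114.0/57.0)^0.0863 = 4.75 × 1.0616 = 5.0427 m/s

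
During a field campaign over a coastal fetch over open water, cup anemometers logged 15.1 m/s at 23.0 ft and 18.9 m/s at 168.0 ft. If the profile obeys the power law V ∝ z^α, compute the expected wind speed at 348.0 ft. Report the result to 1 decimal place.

20.5 m/s

First find α: α = ln(V₂/V₁)/ln(z₂/z₁) = ln(18.9/15.1)/ln(168.0/23.0) = 0.22447/1.98847 = 0.1129
Extrapolate from 168.0 ft to 348.0 ft: V₃ = 18.9 × (348.0/168.0)^0.1129 = 18.9 × 1.0857 = 20.5194 m/s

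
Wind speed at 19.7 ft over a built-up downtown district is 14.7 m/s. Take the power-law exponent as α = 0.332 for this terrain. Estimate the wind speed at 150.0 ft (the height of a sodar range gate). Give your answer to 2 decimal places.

28.84 m/s

Power-law profile: V₂ = V₁ · (z₂/z₁)^α
V₂ = 14.7 × (150.0/19.7)^0.332 = 14.7 × (7.6142)^0.332
    = 14.7 × 1.9620 = 28.8414 m/s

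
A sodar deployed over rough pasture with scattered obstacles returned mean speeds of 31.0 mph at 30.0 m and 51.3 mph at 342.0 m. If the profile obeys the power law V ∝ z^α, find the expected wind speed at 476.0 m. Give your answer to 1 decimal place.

First find α: α = ln(V₂/V₁)/ln(z₂/z₁) = ln(51.3/31.0)/ln(342.0/30.0) = 0.50370/2.43361 = 0.2070
Extrapolate from 342.0 m to 476.0 m: V₃ = 51.3 × (476.0/342.0)^0.2070 = 51.3 × 1.0708 = 54.9333 mph

54.9 mph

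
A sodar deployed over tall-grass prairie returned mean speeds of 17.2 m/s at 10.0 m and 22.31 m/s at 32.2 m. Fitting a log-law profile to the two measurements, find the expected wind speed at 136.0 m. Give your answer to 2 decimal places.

28.61 m/s

Log law: V ∝ ln(z/z₀). From the pair, with r = V₁/V₂ = 0.77095,
ln z₀ = (ln z₁ − r·ln z₂)/(1 − r) = (2.3026 − 0.77095×3.4720)/0.22905 = -1.6335 → z₀ = 0.1952 m
V₃ = V₁ · ln(z₃/z₀)/ln(z₁/z₀) = 17.2 × 6.5461/3.9361 = 28.6056 m/s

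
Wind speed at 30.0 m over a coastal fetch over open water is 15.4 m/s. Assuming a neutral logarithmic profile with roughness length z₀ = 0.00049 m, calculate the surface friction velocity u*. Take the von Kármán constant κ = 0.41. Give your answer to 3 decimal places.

Log law: V(z) = (u*/κ) · ln(z/z₀) ⇒ u* = κ · V / ln(z/z₀)
u* = 0.41 × 15.4 / ln(30.0/0.00049) = 0.41 × 15.4 / 11.0223
   = 6.3140 / 11.0223 = 0.5728 m/s

u* ≈ 0.573 m/s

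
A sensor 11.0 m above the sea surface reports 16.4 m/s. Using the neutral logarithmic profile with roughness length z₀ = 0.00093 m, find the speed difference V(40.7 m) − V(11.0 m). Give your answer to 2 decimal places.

2.29 m/s

Log law: V₂ = V₁ · ln(z₂/z₀)/ln(z₁/z₀) = 16.4 × 10.6866/9.3782 = 18.6879 m/s
ΔV = 18.6879 − 16.4 = 2.2879 m/s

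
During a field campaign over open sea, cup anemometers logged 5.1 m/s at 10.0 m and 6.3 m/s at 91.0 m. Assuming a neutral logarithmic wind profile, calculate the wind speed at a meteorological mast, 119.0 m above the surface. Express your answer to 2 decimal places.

6.45 m/s

Log law: V ∝ ln(z/z₀). From the pair, with r = V₁/V₂ = 0.80952,
ln z₀ = (ln z₁ − r·ln z₂)/(1 − r) = (2.3026 − 0.80952×4.5109)/0.19048 = -7.0826 → z₀ = 0.0008396 m
V₃ = V₁ · ln(z₃/z₀)/ln(z₁/z₀) = 5.1 × 11.8617/9.3852 = 6.4458 m/s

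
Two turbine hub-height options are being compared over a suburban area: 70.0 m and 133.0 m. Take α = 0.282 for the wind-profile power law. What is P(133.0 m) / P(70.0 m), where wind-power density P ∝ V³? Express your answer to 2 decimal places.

1.72

Speed ratio: V_B/V_A = (z_B/z_A)^α = (133.0/70.0)^0.282 = (1.9000)^0.282 = 1.19842
Power-density ratio: P_B/P_A = (V_B/V_A)³ = (1.19842)³ = 1.72118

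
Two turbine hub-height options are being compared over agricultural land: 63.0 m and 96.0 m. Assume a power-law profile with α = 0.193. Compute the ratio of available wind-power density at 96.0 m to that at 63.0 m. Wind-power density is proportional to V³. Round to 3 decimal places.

1.276

Speed ratio: V_B/V_A = (z_B/z_A)^α = (96.0/63.0)^0.193 = (1.5238)^0.193 = 1.08469
Power-density ratio: P_B/P_A = (V_B/V_A)³ = (1.08469)³ = 1.27619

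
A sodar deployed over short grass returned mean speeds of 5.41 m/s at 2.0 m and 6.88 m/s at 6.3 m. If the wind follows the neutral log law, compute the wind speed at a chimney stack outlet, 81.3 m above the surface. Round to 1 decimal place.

Log law: V ∝ ln(z/z₀). From the pair, with r = V₁/V₂ = 0.78634,
ln z₀ = (ln z₁ − r·ln z₂)/(1 − r) = (0.6931 − 0.78634×1.8405)/0.21366 = -3.5296 → z₀ = 0.02932 m
V₃ = V₁ · ln(z₃/z₀)/ln(z₁/z₀) = 5.41 × 7.9278/4.2228 = 10.1567 m/s

10.2 m/s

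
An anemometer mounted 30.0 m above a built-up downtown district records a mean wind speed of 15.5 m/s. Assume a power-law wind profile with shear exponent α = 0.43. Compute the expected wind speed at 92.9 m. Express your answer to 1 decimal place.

Power-law profile: V₂ = V₁ · (z₂/z₁)^α
V₂ = 15.5 × (92.9/30.0)^0.43 = 15.5 × (3.0967)^0.43
    = 15.5 × 1.6259 = 25.2009 m/s

25.2 m/s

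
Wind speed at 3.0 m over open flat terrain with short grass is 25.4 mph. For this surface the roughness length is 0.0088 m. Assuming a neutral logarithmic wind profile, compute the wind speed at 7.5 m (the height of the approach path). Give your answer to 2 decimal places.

29.39 mph

Log law: V(z) ∝ ln(z/z₀), so V₂/V₁ = ln(z₂/z₀) / ln(z₁/z₀).
ln(7.5/0.0088) = 6.7479, ln(3.0/0.0088) = 5.8316
V₂ = 25.4 × 6.7479/5.8316 = 25.4 × 1.1571 = 29.3910 mph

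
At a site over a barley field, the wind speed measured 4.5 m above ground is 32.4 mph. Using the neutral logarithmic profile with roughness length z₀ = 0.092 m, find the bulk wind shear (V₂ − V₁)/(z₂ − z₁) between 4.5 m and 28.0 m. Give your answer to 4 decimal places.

0.6479 mph/m

Log law: V₂ = V₁ · ln(z₂/z₀)/ln(z₁/z₀) = 32.4 × 5.7182/3.8900 = 47.6264 mph
ΔV/Δz = (47.6264 − 32.4)/(28.0 − 4.5) = 15.2264/23.5000 = 0.64793 mph/m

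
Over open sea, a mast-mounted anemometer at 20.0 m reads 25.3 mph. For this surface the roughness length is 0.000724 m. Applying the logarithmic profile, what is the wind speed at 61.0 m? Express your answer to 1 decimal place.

Log law: V(z) ∝ ln(z/z₀), so V₂/V₁ = ln(z₂/z₀) / ln(z₁/z₀).
ln(61.0/0.000724) = 11.3416, ln(20.0/0.000724) = 10.2265
V₂ = 25.3 × 11.3416/10.2265 = 25.3 × 1.1090 = 28.0588 mph

28.1 mph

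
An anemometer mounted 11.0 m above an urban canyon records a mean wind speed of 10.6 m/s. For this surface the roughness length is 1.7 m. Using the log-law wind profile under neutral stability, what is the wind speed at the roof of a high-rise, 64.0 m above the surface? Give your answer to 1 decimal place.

Log law: V(z) ∝ ln(z/z₀), so V₂/V₁ = ln(z₂/z₀) / ln(z₁/z₀).
ln(64.0/1.7) = 3.6283, ln(11.0/1.7) = 1.8673
V₂ = 10.6 × 3.6283/1.8673 = 10.6 × 1.9431 = 20.5967 m/s

20.6 m/s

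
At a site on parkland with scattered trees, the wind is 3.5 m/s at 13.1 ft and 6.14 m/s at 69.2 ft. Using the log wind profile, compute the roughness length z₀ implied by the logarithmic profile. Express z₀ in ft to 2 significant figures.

z₀ ≈ 1.4 ft

Log law: V(z) ∝ ln(z/z₀). With r = V₁/V₂ = 3.5/6.14 = 0.57003,
r · ln(z₂/z₀) = ln(z₁/z₀) ⇒ ln z₀ = (ln z₁ − r·ln z₂)/(1 − r)
ln z₀ = (2.57261 − 0.57003×4.23700) / 0.42997 = 0.3660
z₀ = exp(0.3660) = 1.442 ft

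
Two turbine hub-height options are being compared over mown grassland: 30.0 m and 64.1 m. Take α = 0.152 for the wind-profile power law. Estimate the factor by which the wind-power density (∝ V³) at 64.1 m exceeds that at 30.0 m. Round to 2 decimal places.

Speed ratio: V_B/V_A = (z_B/z_A)^α = (64.1/30.0)^0.152 = (2.1367)^0.152 = 1.12233
Power-density ratio: P_B/P_A = (V_B/V_A)³ = (1.12233)³ = 1.41371

1.41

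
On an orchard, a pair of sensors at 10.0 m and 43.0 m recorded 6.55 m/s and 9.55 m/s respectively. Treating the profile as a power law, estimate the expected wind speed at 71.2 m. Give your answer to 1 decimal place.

First find α: α = ln(V₂/V₁)/ln(z₂/z₁) = ln(9.55/6.55)/ln(43.0/10.0) = 0.37708/1.45862 = 0.2585
Extrapolate from 43.0 m to 71.2 m: V₃ = 9.55 × (71.2/43.0)^0.2585 = 9.55 × 1.1392 = 10.8798 m/s

10.9 m/s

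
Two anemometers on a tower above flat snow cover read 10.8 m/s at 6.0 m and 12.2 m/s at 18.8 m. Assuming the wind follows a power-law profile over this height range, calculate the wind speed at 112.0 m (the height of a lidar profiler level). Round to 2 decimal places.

14.76 m/s

First find α: α = ln(V₂/V₁)/ln(z₂/z₁) = ln(12.2/10.8)/ln(18.8/6.0) = 0.12189/1.14210 = 0.1067
Extrapolate from 18.8 m to 112.0 m: V₃ = 12.2 × (112.0/18.8)^0.1067 = 12.2 × 1.2098 = 14.7597 m/s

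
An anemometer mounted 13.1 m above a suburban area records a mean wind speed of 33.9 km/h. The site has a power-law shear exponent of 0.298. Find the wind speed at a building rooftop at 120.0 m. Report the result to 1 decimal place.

65.6 km/h

Power-law profile: V₂ = V₁ · (z₂/z₁)^α
V₂ = 33.9 × (120.0/13.1)^0.298 = 33.9 × (9.1603)^0.298
    = 33.9 × 1.9349 = 65.5917 km/h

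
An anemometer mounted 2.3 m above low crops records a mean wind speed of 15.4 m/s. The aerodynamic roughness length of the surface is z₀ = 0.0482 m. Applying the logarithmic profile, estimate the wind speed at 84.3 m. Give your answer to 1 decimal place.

Log law: V(z) ∝ ln(z/z₀), so V₂/V₁ = ln(z₂/z₀) / ln(z₁/z₀).
ln(84.3/0.0482) = 7.4668, ln(2.3/0.0482) = 3.8653
V₂ = 15.4 × 7.4668/3.8653 = 15.4 × 1.9317 = 29.7488 m/s

29.7 m/s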